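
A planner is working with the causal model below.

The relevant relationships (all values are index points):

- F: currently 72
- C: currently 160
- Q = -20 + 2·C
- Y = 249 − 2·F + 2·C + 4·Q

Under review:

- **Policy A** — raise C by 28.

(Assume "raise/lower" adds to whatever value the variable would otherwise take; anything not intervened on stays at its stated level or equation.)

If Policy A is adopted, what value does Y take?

1905

Policy A (C + 28):
  F = 72
  C = 160 + 28 = 188
  Q = -20 + 2·188 = 356
  Y = 249 − 2·72 + 2·188 + 4·356 = 1905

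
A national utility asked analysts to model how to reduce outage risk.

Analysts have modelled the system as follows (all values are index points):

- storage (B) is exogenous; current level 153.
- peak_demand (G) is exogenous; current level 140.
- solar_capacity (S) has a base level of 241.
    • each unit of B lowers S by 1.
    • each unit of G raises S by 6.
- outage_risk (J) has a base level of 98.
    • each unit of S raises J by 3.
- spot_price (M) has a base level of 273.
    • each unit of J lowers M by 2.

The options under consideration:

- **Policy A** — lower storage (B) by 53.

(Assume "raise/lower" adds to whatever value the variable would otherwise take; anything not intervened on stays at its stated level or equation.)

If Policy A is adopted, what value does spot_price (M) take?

-5809

Policy A (B − 53):
  B = 153 − 53 = 100
  G = 140
  S = 241 − 100 + 6·140 = 981
  J = 98 + 3·981 = 3041
  M = 273 − 2·3041 = -5809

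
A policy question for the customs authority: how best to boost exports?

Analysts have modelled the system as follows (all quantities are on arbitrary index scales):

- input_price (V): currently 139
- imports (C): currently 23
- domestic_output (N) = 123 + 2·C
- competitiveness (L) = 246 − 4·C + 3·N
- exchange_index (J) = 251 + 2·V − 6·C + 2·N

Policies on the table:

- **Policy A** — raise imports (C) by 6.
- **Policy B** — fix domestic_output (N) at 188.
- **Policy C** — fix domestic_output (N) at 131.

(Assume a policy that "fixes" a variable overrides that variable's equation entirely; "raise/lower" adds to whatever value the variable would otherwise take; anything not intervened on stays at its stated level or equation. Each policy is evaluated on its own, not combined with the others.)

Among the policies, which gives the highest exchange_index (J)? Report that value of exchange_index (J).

767

Policy A (C + 6):
  V = 139
  C = 23 + 6 = 29
  N = 123 + 2·29 = 181
  J = 251 + 2·139 − 6·29 + 2·181 = 717
Policy B (N := 188):
  V = 139
  C = 23
  N = 188
  J = 251 + 2·139 − 6·23 + 2·188 = 767
Policy C (N := 131):
  V = 139
  C = 23
  N = 131
  J = 251 + 2·139 − 6·23 + 2·131 = 653
Comparing — Policy A: J=717, Policy B: J=767, Policy C: J=653. Highest is 767 (Policy B).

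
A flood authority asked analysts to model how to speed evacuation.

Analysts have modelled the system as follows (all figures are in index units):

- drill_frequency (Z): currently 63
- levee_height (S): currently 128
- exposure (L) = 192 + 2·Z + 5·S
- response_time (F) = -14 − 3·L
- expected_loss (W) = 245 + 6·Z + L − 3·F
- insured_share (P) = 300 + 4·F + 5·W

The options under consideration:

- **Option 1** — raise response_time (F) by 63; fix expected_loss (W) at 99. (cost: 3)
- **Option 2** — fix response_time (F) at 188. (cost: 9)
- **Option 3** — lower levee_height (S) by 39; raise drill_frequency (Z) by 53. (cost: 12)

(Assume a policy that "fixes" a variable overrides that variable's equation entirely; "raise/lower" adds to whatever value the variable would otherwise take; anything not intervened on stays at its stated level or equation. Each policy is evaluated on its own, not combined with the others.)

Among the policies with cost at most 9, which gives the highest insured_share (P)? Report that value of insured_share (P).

6137

Option 1 (F + 63, W := 99):
  Z = 63
  S = 128
  L = 192 + 2·63 + 5·128 = 958
  F = -14 − 3·958 (+63 from intervention) = -2825
  W = 99
  P = 300 + 4·(-2825) + 5·99 = -10505
Option 2 (F := 188):
  Z = 63
  S = 128
  L = 192 + 2·63 + 5·128 = 958
  F = 188
  W = 245 + 6·63 + 958 − 3·188 = 1017
  P = 300 + 4·188 + 5·1017 = 6137
Comparing — Option 1: P=-10505, Option 2: P=6137. Highest is 6137 (Option 2).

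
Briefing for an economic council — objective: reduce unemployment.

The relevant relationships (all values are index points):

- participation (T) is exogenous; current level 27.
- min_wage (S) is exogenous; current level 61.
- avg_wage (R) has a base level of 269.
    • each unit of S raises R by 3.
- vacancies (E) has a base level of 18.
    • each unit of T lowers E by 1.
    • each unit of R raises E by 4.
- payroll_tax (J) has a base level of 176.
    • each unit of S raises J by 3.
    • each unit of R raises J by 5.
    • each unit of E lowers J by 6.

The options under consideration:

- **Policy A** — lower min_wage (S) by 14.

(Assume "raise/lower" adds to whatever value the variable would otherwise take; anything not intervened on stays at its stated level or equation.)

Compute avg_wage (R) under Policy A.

410

Policy A (S − 14):
  S = 61 − 14 = 47
  R = 269 + 3·47 = 410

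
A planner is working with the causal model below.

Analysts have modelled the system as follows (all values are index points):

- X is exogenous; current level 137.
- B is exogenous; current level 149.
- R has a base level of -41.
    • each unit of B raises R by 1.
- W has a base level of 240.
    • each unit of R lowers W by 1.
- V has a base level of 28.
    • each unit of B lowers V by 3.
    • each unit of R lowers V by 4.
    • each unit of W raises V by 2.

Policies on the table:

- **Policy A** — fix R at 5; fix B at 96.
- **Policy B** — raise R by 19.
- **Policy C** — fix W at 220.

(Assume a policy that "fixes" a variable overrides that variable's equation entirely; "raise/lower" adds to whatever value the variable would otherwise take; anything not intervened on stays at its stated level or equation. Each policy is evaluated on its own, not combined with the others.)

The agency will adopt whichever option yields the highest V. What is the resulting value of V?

190

Policy A (R := 5, B := 96):
  B = 96
  R = 5
  W = 240 − 5 = 235
  V = 28 − 3·96 − 4·5 + 2·235 = 190
Policy B (R + 19):
  B = 149
  R = -41 + 149 (+19 from intervention) = 127
  W = 240 − 127 = 113
  V = 28 − 3·149 − 4·127 + 2·113 = -701
Policy C (W := 220):
  B = 149
  R = -41 + 149 = 108
  W = 220
  V = 28 − 3·149 − 4·108 + 2·220 = -411
Comparing — Policy A: V=190, Policy B: V=-701, Policy C: V=-411. Highest is 190 (Policy A).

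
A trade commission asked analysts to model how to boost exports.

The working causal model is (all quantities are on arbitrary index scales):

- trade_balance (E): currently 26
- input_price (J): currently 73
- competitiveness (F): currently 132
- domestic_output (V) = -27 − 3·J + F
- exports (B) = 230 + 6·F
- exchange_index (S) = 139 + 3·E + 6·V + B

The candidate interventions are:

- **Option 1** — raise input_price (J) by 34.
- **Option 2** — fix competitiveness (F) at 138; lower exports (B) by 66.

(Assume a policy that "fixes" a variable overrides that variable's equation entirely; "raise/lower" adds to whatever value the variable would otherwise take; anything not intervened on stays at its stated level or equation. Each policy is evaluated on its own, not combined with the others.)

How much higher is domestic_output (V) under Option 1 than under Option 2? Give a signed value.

Option 1 (J + 34):
  J = 73 + 34 = 107
  F = 132
  V = -27 − 3·107 + 132 = -216
Option 2 (F := 138, B − 66):
  J = 73
  F = 138
  V = -27 − 3·73 + 138 = -108
V: -216 − (-108) = -108

-108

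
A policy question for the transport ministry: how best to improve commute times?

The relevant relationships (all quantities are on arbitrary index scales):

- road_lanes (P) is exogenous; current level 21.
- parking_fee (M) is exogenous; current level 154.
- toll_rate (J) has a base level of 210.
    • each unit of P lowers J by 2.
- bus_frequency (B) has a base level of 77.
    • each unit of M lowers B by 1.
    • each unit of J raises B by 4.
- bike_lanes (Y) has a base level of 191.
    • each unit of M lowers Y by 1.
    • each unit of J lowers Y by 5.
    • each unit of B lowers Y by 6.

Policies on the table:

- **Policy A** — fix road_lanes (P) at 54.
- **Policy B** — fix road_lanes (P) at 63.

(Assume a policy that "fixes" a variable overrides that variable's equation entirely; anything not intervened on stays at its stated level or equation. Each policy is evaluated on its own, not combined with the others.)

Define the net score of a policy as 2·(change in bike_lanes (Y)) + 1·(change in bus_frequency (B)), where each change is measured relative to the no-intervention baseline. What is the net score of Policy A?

Baseline:
  P = 21
  M = 154
  J = 210 − 2·21 = 168
  B = 77 − 154 + 4·168 = 595
  Y = 191 − 154 − 5·168 − 6·595 = -4373
Policy A (P := 54):
  P = 54
  M = 154
  J = 210 − 2·54 = 102
  B = 77 − 154 + 4·102 = 331
  Y = 191 − 154 − 5·102 − 6·331 = -2459
ΔY = -2459 − (-4373) = 1914; ΔB = 331 − 595 = -264
Score = 2·1914 + 1·(-264) = 3564

3564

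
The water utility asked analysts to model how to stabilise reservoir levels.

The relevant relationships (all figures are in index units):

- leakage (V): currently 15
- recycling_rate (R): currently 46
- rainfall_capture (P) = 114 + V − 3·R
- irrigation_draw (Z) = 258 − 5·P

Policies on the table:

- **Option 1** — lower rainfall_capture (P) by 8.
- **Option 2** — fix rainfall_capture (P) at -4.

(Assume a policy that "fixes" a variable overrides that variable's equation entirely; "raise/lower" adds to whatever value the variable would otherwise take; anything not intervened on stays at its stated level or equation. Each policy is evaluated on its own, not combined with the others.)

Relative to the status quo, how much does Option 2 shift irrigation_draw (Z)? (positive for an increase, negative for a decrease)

-25

Baseline:
  V = 15
  R = 46
  P = 114 + 15 − 3·46 = -9
  Z = 258 − 5·(-9) = 303
Option 2 (P := -4):
  V = 15
  R = 46
  P = -4
  Z = 258 − 5·(-4) = 278
Change in Z: 278 − 303 = -25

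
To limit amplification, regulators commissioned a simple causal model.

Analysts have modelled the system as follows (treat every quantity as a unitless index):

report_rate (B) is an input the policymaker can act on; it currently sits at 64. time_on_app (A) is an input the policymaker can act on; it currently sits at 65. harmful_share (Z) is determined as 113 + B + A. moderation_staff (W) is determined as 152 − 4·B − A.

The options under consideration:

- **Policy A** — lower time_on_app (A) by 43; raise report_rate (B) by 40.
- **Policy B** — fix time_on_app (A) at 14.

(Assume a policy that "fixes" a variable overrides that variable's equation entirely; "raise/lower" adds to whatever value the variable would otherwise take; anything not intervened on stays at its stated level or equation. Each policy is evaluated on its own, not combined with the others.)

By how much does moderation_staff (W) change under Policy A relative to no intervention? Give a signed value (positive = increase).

-117

Baseline:
  B = 64
  A = 65
  W = 152 − 4·64 − 65 = -169
Policy A (A − 43, B + 40):
  B = 64 + 40 = 104
  A = 65 − 43 = 22
  W = 152 − 4·104 − 22 = -286
Change in W: -286 − (-169) = -117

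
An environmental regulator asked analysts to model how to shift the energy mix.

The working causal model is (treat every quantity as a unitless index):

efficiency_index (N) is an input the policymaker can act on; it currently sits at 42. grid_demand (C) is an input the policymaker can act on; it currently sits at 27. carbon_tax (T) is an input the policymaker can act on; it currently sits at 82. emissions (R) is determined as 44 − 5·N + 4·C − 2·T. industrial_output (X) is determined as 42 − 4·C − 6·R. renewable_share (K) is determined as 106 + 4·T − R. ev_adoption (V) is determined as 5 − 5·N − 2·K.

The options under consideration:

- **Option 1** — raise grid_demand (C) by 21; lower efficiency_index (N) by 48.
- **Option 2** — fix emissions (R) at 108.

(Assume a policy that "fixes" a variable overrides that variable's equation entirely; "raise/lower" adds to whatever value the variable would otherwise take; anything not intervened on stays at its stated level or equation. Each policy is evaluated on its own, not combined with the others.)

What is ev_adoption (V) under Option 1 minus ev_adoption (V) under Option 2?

Option 1 (C + 21, N − 48):
  N = 42 − 48 = -6
  C = 27 + 21 = 48
  T = 82
  R = 44 − 5·(-6) + 4·48 − 2·82 = 102
  K = 106 + 4·82 − 102 = 332
  V = 5 − 5·(-6) − 2·332 = -629
Option 2 (R := 108):
  N = 42
  C = 27
  T = 82
  R = 108
  K = 106 + 4·82 − 108 = 326
  V = 5 − 5·42 − 2·326 = -857
V: -629 − (-857) = 228

228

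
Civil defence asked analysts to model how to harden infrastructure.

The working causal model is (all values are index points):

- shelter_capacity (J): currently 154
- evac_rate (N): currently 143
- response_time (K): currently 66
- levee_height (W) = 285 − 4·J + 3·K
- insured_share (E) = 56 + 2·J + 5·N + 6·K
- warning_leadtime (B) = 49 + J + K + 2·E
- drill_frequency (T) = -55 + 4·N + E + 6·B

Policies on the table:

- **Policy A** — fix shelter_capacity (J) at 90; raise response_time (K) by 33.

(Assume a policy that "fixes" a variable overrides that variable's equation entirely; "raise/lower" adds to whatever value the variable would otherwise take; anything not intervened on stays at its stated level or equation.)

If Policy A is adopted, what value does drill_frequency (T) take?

22030

Policy A (J := 90, K + 33):
  J = 90
  N = 143
  K = 66 + 33 = 99
  E = 56 + 2·90 + 5·143 + 6·99 = 1545
  B = 49 + 90 + 99 + 2·1545 = 3328
  T = -55 + 4·143 + 1545 + 6·3328 = 22030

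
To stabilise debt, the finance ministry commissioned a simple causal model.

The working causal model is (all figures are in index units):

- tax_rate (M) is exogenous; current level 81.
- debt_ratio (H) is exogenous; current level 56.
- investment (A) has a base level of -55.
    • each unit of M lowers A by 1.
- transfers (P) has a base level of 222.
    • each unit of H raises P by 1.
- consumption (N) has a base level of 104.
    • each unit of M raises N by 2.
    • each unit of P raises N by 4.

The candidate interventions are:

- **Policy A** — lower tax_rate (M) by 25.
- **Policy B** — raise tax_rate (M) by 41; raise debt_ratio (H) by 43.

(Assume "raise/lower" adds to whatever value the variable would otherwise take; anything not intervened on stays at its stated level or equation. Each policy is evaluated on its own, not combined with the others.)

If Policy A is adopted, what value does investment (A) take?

Policy A (M − 25):
  M = 81 − 25 = 56
  A = -55 − 56 = -111

-111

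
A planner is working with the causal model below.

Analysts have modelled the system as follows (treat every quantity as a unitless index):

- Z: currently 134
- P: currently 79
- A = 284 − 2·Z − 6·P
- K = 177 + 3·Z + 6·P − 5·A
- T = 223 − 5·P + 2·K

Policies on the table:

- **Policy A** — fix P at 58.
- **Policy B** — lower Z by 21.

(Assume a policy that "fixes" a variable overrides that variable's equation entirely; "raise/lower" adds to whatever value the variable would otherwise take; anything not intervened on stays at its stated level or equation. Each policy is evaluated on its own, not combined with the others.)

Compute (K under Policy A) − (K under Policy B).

Policy A (P := 58):
  Z = 134
  P = 58
  A = 284 − 2·134 − 6·58 = -332
  K = 177 + 3·134 + 6·58 − 5·(-332) = 2587
Policy B (Z − 21):
  Z = 134 − 21 = 113
  P = 79
  A = 284 − 2·113 − 6·79 = -416
  K = 177 + 3·113 + 6·79 − 5·(-416) = 3070
K: 2587 − 3070 = -483

-483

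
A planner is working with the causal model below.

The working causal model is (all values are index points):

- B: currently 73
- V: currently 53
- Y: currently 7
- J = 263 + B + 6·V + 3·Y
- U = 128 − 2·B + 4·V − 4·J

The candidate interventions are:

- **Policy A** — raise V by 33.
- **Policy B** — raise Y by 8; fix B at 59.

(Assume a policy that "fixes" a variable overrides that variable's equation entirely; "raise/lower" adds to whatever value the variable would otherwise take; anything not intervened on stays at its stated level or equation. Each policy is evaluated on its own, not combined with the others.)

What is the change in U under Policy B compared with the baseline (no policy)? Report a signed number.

-12

Baseline:
  B = 73
  V = 53
  Y = 7
  J = 263 + 73 + 6·53 + 3·7 = 675
  U = 128 − 2·73 + 4·53 − 4·675 = -2506
Policy B (Y + 8, B := 59):
  B = 59
  V = 53
  Y = 7 + 8 = 15
  J = 263 + 59 + 6·53 + 3·15 = 685
  U = 128 − 2·59 + 4·53 − 4·685 = -2518
Change in U: -2518 − (-2506) = -12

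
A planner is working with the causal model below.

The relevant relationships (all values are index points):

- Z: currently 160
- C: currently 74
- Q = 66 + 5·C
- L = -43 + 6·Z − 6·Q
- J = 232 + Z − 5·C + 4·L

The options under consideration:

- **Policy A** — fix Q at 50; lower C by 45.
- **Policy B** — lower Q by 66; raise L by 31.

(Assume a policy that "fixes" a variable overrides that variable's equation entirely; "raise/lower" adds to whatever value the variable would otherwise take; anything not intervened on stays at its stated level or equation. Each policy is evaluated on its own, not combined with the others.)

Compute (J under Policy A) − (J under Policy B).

7781

Policy A (Q := 50, C − 45):
  Z = 160
  C = 74 − 45 = 29
  Q = 50
  L = -43 + 6·160 − 6·50 = 617
  J = 232 + 160 − 5·29 + 4·617 = 2715
Policy B (Q − 66, L + 31):
  Z = 160
  C = 74
  Q = 66 + 5·74 (−66 from intervention) = 370
  L = -43 + 6·160 − 6·370 (+31 from intervention) = -1272
  J = 232 + 160 − 5·74 + 4·(-1272) = -5066
J: 2715 − (-5066) = 7781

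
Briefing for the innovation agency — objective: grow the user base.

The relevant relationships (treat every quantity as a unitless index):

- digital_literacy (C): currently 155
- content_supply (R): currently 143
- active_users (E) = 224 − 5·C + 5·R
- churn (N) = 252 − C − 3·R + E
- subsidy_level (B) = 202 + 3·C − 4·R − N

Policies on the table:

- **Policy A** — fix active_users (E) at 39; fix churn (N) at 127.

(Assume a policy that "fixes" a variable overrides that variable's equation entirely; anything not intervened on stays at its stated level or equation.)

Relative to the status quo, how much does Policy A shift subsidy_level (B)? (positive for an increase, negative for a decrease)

-295

Baseline:
  C = 155
  R = 143
  E = 224 − 5·155 + 5·143 = 164
  N = 252 − 155 − 3·143 + 164 = -168
  B = 202 + 3·155 − 4·143 − (-168) = 263
Policy A (E := 39, N := 127):
  C = 155
  R = 143
  E = 39
  N = 127
  B = 202 + 3·155 − 4·143 − 127 = -32
Change in B: -32 − 263 = -295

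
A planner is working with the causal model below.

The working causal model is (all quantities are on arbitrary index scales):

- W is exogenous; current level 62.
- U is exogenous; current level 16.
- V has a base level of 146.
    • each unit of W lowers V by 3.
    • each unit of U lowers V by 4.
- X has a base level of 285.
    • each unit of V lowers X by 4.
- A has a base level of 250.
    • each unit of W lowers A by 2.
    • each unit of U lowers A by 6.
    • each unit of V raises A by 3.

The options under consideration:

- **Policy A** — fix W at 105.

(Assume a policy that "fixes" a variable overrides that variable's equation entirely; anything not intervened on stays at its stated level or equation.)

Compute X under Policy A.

1217

Policy A (W := 105):
  W = 105
  U = 16
  V = 146 − 3·105 − 4·16 = -233
  X = 285 − 4·(-233) = 1217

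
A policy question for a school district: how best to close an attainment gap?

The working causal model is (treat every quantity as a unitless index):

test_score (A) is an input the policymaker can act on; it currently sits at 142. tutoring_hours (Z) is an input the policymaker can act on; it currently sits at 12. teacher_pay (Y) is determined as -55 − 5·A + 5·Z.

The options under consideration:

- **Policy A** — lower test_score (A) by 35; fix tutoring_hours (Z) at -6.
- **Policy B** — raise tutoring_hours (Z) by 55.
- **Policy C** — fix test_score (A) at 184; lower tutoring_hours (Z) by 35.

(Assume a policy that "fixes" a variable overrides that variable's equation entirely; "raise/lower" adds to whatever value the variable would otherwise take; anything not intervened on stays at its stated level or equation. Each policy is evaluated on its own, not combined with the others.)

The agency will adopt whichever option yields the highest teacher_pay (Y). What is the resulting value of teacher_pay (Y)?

Policy A (A − 35, Z := -6):
  A = 142 − 35 = 107
  Z = -6
  Y = -55 − 5·107 + 5·(-6) = -620
Policy B (Z + 55):
  A = 142
  Z = 12 + 55 = 67
  Y = -55 − 5·142 + 5·67 = -430
Policy C (A := 184, Z − 35):
  A = 184
  Z = 12 − 35 = -23
  Y = -55 − 5·184 + 5·(-23) = -1090
Comparing — Policy A: Y=-620, Policy B: Y=-430, Policy C: Y=-1090. Highest is -430 (Policy B).

-430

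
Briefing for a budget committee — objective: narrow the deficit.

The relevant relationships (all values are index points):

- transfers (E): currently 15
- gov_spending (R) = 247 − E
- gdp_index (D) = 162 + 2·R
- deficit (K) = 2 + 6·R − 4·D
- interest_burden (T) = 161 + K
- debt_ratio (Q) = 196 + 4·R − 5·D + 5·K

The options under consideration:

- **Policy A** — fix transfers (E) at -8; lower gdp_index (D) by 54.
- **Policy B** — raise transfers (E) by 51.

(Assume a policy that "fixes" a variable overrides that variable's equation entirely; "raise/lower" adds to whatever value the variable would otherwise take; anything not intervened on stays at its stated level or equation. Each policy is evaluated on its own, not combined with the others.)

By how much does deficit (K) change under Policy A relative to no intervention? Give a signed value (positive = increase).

170

Baseline:
  E = 15
  R = 247 − 15 = 232
  D = 162 + 2·232 = 626
  K = 2 + 6·232 − 4·626 = -1110
Policy A (E := -8, D − 54):
  E = -8
  R = 247 − (-8) = 255
  D = 162 + 2·255 (−54 from intervention) = 618
  K = 2 + 6·255 − 4·618 = -940
Change in K: -940 − (-1110) = 170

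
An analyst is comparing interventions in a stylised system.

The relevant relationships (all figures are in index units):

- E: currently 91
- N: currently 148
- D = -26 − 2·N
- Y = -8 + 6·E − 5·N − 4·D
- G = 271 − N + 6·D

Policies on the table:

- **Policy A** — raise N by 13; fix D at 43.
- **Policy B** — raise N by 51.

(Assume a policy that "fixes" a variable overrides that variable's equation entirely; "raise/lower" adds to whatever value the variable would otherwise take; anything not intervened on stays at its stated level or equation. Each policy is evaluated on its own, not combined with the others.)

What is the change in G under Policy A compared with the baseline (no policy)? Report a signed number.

Baseline:
  N = 148
  D = -26 − 2·148 = -322
  G = 271 − 148 + 6·(-322) = -1809
Policy A (N + 13, D := 43):
  N = 148 + 13 = 161
  D = 43
  G = 271 − 161 + 6·43 = 368
Change in G: 368 − (-1809) = 2177

2177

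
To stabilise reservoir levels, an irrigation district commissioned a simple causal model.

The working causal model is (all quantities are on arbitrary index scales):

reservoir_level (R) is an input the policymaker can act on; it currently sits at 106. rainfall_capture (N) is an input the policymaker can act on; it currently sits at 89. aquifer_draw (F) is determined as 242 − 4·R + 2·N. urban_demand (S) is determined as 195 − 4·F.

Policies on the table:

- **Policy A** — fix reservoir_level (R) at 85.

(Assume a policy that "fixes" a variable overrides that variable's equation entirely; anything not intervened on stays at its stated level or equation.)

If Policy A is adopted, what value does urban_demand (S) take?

Policy A (R := 85):
  R = 85
  N = 89
  F = 242 − 4·85 + 2·89 = 80
  S = 195 − 4·80 = -125

-125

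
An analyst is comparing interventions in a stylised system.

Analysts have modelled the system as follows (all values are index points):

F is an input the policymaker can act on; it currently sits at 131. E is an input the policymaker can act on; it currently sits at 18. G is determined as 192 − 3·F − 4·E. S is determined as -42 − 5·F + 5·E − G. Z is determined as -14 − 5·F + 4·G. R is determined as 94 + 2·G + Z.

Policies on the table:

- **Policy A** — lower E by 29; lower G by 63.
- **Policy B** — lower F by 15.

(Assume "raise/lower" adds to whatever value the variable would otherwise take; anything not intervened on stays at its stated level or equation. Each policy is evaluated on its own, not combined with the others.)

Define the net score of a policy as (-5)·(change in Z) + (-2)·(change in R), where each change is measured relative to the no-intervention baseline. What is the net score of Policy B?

-1965

Baseline:
  F = 131
  E = 18
  G = 192 − 3·131 − 4·18 = -273
  Z = -14 − 5·131 + 4·(-273) = -1761
  R = 94 + 2·(-273) + (-1761) = -2213
Policy B (F − 15):
  F = 131 − 15 = 116
  E = 18
  G = 192 − 3·116 − 4·18 = -228
  Z = -14 − 5·116 + 4·(-228) = -1506
  R = 94 + 2·(-228) + (-1506) = -1868
ΔZ = -1506 − (-1761) = 255; ΔR = -1868 − (-2213) = 345
Score = (-5)·255 + (-2)·345 = -1965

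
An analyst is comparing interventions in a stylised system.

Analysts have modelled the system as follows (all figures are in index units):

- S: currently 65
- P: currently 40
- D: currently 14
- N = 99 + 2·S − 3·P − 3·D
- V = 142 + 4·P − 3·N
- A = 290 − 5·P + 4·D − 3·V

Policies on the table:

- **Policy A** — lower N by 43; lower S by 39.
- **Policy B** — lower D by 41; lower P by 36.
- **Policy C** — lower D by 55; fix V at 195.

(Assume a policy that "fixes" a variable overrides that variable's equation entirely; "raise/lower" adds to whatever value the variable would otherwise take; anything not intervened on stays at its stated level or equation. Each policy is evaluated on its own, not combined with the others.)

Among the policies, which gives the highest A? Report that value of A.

Policy A (N − 43, S − 39):
  S = 65 − 39 = 26
  P = 40
  D = 14
  N = 99 + 2·26 − 3·40 − 3·14 (−43 from intervention) = -54
  V = 142 + 4·40 − 3·(-54) = 464
  A = 290 − 5·40 + 4·14 − 3·464 = -1246
Policy B (D − 41, P − 36):
  S = 65
  P = 40 − 36 = 4
  D = 14 − 41 = -27
  N = 99 + 2·65 − 3·4 − 3·(-27) = 298
  V = 142 + 4·4 − 3·298 = -736
  A = 290 − 5·4 + 4·(-27) − 3·(-736) = 2370
Policy C (D − 55, V := 195):
  S = 65
  P = 40
  D = 14 − 55 = -41
  N = 99 + 2·65 − 3·40 − 3·(-41) = 232
  V = 195
  A = 290 − 5·40 + 4·(-41) − 3·195 = -659
Comparing — Policy A: A=-1246, Policy B: A=2370, Policy C: A=-659. Highest is 2370 (Policy B).

2370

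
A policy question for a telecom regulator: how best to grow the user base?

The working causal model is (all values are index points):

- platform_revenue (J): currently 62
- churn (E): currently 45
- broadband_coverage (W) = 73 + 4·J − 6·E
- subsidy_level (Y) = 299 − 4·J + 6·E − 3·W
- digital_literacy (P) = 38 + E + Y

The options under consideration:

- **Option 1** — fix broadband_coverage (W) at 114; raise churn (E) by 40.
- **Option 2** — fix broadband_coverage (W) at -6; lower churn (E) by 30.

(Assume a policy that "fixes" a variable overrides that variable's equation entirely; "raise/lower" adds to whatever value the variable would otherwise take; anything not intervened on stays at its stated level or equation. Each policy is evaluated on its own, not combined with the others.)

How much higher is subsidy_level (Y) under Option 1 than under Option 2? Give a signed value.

Option 1 (W := 114, E + 40):
  J = 62
  E = 45 + 40 = 85
  W = 114
  Y = 299 − 4·62 + 6·85 − 3·114 = 219
Option 2 (W := -6, E − 30):
  J = 62
  E = 45 − 30 = 15
  W = -6
  Y = 299 − 4·62 + 6·15 − 3·(-6) = 159
Y: 219 − 159 = 60

60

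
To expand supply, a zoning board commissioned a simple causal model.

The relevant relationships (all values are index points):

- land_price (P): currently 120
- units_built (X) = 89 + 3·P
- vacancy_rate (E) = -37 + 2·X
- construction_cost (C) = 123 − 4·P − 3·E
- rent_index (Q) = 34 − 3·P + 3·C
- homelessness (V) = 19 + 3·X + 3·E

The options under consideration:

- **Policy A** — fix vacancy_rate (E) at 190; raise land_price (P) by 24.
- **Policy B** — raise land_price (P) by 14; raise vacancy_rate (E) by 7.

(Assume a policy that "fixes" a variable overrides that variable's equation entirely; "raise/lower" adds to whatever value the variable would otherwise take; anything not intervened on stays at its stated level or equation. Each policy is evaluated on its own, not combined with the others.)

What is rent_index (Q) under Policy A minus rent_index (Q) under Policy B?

Policy A (E := 190, P + 24):
  P = 120 + 24 = 144
  X = 89 + 3·144 = 521
  E = 190
  C = 123 − 4·144 − 3·190 = -1023
  Q = 34 − 3·144 + 3·(-1023) = -3467
Policy B (P + 14, E + 7):
  P = 120 + 14 = 134
  X = 89 + 3·134 = 491
  E = -37 + 2·491 (+7 from intervention) = 952
  C = 123 − 4·134 − 3·952 = -3269
  Q = 34 − 3·134 + 3·(-3269) = -10175
Q: -3467 − (-10175) = 6708

6708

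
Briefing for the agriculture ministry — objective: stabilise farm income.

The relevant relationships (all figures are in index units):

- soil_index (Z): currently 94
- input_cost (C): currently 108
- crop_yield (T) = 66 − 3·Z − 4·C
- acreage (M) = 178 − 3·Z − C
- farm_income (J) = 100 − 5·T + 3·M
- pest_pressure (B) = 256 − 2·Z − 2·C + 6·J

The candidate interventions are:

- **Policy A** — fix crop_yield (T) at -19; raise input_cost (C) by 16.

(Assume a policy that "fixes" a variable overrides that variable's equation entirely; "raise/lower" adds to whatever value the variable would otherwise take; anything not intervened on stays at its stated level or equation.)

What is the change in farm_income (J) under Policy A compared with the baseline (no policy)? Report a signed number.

-3193

Baseline:
  Z = 94
  C = 108
  T = 66 − 3·94 − 4·108 = -648
  M = 178 − 3·94 − 108 = -212
  J = 100 − 5·(-648) + 3·(-212) = 2704
Policy A (T := -19, C + 16):
  Z = 94
  C = 108 + 16 = 124
  T = -19
  M = 178 − 3·94 − 124 = -228
  J = 100 − 5·(-19) + 3·(-228) = -489
Change in J: -489 − 2704 = -3193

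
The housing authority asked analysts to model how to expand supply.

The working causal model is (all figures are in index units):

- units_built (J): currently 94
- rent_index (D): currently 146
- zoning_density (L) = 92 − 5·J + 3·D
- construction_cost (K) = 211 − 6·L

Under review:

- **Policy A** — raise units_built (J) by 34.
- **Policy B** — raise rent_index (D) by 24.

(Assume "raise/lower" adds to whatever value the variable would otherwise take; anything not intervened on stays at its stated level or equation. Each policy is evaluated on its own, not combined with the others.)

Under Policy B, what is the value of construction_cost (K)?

-581

Policy B (D + 24):
  J = 94
  D = 146 + 24 = 170
  L = 92 − 5·94 + 3·170 = 132
  K = 211 − 6·132 = -581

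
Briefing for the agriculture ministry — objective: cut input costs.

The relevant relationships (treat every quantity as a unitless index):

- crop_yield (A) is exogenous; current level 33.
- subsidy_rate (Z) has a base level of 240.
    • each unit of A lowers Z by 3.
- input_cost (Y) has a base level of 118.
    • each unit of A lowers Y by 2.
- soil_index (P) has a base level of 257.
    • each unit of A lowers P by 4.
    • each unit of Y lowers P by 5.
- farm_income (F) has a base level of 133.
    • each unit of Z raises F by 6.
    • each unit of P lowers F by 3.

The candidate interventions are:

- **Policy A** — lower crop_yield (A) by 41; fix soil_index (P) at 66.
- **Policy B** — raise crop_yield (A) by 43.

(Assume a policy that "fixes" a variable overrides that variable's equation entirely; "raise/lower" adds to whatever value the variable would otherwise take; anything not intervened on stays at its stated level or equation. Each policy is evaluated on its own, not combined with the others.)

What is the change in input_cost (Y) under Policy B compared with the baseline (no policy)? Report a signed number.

-86

Baseline:
  A = 33
  Y = 118 − 2·33 = 52
Policy B (A + 43):
  A = 33 + 43 = 76
  Y = 118 − 2·76 = -34
Change in Y: -34 − 52 = -86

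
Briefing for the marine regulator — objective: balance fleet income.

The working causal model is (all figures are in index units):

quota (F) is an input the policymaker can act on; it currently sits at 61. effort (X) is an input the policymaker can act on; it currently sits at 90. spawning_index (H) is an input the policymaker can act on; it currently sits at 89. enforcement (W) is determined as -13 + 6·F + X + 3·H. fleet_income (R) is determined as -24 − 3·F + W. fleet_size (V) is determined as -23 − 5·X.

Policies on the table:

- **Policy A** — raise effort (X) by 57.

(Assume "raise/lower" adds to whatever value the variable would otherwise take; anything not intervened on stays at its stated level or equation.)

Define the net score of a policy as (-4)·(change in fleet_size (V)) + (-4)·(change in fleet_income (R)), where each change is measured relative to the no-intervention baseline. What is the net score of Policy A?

Baseline:
  F = 61
  X = 90
  H = 89
  W = -13 + 6·61 + 90 + 3·89 = 710
  R = -24 − 3·61 + 710 = 503
  V = -23 − 5·90 = -473
Policy A (X + 57):
  F = 61
  X = 90 + 57 = 147
  H = 89
  W = -13 + 6·61 + 147 + 3·89 = 767
  R = -24 − 3·61 + 767 = 560
  V = -23 − 5·147 = -758
ΔV = -758 − (-473) = -285; ΔR = 560 − 503 = 57
Score = (-4)·(-285) + (-4)·57 = 912

912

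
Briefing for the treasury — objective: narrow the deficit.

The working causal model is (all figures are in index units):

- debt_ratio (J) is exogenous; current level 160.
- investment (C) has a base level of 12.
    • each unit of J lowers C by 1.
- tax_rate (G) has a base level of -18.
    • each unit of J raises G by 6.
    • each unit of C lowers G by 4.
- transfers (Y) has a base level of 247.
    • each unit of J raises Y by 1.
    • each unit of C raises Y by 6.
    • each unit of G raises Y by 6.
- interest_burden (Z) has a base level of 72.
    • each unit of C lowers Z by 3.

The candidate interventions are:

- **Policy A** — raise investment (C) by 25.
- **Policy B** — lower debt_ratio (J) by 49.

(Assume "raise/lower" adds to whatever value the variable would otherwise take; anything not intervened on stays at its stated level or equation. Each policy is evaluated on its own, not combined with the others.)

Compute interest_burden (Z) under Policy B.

Policy B (J − 49):
  J = 160 − 49 = 111
  C = 12 − 111 = -99
  Z = 72 − 3·(-99) = 369

369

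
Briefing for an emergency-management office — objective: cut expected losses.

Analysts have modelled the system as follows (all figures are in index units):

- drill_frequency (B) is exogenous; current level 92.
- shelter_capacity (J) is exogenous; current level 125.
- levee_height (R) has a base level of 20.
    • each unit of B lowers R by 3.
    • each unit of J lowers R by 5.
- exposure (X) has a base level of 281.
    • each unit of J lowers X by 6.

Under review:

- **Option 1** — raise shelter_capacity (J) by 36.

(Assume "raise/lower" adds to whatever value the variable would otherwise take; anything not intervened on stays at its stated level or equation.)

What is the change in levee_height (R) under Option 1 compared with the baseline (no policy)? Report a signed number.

Baseline:
  B = 92
  J = 125
  R = 20 − 3·92 − 5·125 = -881
Option 1 (J + 36):
  B = 92
  J = 125 + 36 = 161
  R = 20 − 3·92 − 5·161 = -1061
Change in R: -1061 − (-881) = -180

-180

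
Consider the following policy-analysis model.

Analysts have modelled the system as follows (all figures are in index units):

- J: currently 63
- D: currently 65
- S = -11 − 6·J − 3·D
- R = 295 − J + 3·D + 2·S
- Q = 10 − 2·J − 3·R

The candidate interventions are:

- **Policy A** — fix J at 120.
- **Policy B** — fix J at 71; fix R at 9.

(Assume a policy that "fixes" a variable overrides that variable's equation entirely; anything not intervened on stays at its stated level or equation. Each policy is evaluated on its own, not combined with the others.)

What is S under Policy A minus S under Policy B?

Policy A (J := 120):
  J = 120
  D = 65
  S = -11 − 6·120 − 3·65 = -926
Policy B (J := 71, R := 9):
  J = 71
  D = 65
  S = -11 − 6·71 − 3·65 = -632
S: -926 − (-632) = -294

-294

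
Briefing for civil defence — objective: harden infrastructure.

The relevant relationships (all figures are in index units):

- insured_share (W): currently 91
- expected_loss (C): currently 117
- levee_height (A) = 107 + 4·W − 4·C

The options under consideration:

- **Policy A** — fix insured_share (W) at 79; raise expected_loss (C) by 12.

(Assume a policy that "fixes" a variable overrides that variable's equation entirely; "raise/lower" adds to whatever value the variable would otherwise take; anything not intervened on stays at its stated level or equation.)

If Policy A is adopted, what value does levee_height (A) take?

-93

Policy A (W := 79, C + 12):
  W = 79
  C = 117 + 12 = 129
  A = 107 + 4·79 − 4·129 = -93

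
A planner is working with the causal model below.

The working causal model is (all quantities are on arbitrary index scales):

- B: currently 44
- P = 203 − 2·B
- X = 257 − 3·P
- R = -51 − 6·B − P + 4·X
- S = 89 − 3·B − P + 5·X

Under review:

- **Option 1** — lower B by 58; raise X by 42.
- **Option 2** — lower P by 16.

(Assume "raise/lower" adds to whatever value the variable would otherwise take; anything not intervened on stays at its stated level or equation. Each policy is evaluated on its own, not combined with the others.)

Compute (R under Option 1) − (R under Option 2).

Option 1 (B − 58, X + 42):
  B = 44 − 58 = -14
  P = 203 − 2·(-14) = 231
  X = 257 − 3·231 (+42 from intervention) = -394
  R = -51 − 6·(-14) − 231 + 4·(-394) = -1774
Option 2 (P − 16):
  B = 44
  P = 203 − 2·44 (−16 from intervention) = 99
  X = 257 − 3·99 = -40
  R = -51 − 6·44 − 99 + 4·(-40) = -574
R: -1774 − (-574) = -1200

-1200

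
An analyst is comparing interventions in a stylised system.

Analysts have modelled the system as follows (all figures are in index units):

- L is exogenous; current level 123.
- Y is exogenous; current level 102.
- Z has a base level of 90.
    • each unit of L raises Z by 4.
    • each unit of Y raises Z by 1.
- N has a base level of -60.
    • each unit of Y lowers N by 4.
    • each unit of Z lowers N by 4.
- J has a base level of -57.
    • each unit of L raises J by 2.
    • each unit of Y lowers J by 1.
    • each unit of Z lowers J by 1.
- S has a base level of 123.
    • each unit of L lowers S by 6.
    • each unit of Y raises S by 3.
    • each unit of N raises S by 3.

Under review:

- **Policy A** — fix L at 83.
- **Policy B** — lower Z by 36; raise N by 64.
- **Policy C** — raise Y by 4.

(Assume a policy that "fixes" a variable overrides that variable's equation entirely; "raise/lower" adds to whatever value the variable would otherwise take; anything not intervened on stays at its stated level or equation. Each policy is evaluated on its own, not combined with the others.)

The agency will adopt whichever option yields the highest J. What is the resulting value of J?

Policy A (L := 83):
  L = 83
  Y = 102
  Z = 90 + 4·83 + 102 = 524
  J = -57 + 2·83 − 102 − 524 = -517
Policy B (Z − 36, N + 64):
  L = 123
  Y = 102
  Z = 90 + 4·123 + 102 (−36 from intervention) = 648
  J = -57 + 2·123 − 102 − 648 = -561
Policy C (Y + 4):
  L = 123
  Y = 102 + 4 = 106
  Z = 90 + 4·123 + 106 = 688
  J = -57 + 2·123 − 106 − 688 = -605
Comparing — Policy A: J=-517, Policy B: J=-561, Policy C: J=-605. Highest is -517 (Policy A).

-517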